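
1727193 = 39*44287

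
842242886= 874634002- 32391116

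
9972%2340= 612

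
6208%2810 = 588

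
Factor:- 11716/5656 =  - 29/14= -2^ (-1)*7^(  -  1 )*29^1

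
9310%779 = 741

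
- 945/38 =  - 25 + 5/38=-24.87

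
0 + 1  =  1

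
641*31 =19871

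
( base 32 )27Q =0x8FA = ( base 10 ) 2298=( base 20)5EI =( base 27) 343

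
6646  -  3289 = 3357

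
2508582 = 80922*31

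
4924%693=73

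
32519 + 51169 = 83688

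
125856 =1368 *92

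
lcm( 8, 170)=680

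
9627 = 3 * 3209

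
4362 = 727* 6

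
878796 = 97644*9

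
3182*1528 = 4862096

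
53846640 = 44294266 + 9552374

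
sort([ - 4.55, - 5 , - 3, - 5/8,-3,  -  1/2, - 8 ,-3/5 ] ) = [ - 8, - 5, - 4.55, - 3,- 3, - 5/8,  -  3/5, - 1/2 ] 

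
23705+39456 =63161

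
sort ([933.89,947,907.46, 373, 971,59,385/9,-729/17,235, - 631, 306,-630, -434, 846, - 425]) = [ - 631 , - 630, -434, - 425, - 729/17 , 385/9 , 59,235,306,373,846,907.46,933.89, 947,971 ] 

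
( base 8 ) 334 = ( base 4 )3130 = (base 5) 1340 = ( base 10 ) 220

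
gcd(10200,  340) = 340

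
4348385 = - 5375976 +9724361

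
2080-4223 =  - 2143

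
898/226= 449/113 = 3.97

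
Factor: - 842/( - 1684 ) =1/2  =  2^( - 1 ) 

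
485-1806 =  - 1321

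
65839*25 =1645975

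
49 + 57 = 106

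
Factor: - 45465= -3^1*5^1*7^1*433^1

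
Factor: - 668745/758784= - 222915/252928 =-  2^( - 10)*3^1*5^1*7^1*11^1 * 13^( - 1 )*19^ ( - 1)*193^1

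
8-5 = 3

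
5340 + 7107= 12447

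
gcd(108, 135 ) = 27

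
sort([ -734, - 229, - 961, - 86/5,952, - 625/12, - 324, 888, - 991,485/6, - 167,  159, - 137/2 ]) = [ - 991, - 961, - 734, - 324, - 229, - 167, - 137/2, - 625/12 , - 86/5, 485/6 , 159, 888,952 ]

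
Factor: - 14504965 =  - 5^1 * 293^1*9901^1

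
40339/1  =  40339 = 40339.00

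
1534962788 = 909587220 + 625375568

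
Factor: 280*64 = 2^9*5^1 * 7^1 = 17920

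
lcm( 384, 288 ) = 1152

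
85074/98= 868 + 5/49 = 868.10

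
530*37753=20009090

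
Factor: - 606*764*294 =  - 136117296 = - 2^4*3^2 * 7^2*101^1*191^1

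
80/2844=20/711  =  0.03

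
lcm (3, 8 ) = 24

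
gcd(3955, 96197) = 1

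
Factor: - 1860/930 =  - 2 = - 2^1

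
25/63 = 25/63 = 0.40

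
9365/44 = 9365/44 = 212.84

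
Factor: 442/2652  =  1/6= 2^(  -  1)*3^ (  -  1) 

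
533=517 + 16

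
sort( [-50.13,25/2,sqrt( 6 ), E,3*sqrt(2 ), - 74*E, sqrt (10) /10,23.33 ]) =[ - 74* E, - 50.13, sqrt( 10 ) /10, sqrt( 6 ),E,3*sqrt( 2), 25/2,23.33]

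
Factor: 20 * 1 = 2^2*5^1 = 20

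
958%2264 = 958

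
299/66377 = 299/66377 = 0.00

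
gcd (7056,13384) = 56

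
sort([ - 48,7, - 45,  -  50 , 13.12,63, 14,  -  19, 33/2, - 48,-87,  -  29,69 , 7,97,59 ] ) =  [ - 87,  -  50,-48, - 48,  -  45,-29, - 19,7 , 7,13.12,  14,33/2,59,63,  69,97]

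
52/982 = 26/491 = 0.05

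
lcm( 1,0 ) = 0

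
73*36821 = 2687933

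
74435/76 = 74435/76 = 979.41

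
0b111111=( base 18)39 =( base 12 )53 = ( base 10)63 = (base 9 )70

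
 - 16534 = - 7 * 2362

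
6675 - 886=5789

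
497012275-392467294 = 104544981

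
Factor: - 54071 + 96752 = 42681  =  3^1*41^1*347^1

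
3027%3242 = 3027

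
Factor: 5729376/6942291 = 2^5  *37^1*1613^1*2314097^( - 1) = 1909792/2314097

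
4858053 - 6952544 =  -2094491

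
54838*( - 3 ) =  - 164514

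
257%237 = 20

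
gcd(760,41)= 1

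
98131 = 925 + 97206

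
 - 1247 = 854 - 2101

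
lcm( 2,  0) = 0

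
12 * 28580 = 342960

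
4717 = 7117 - 2400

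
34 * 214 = 7276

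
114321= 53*2157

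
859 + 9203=10062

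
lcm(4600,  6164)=308200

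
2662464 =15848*168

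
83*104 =8632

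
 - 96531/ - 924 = 32177/308 = 104.47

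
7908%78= 30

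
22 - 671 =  - 649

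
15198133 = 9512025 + 5686108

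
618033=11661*53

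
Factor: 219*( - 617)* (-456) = 61616088 = 2^3*3^2*19^1*73^1*617^1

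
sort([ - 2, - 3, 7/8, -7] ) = [ - 7 ,-3,-2,7/8]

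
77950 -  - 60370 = 138320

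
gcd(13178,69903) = 1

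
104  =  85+19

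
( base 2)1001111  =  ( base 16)4f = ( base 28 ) 2N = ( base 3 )2221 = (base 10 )79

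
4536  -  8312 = -3776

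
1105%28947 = 1105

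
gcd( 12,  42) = 6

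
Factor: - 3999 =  - 3^1*31^1 * 43^1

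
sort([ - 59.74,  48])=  [ - 59.74 , 48]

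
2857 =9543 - 6686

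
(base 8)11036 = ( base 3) 20100210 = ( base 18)E5C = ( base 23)8HF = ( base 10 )4638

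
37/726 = 37/726= 0.05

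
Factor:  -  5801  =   - 5801^1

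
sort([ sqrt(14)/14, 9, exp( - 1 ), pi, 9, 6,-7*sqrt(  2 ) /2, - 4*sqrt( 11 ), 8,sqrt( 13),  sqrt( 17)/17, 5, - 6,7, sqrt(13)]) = [ - 4*sqrt(11 ), - 6, - 7*sqrt ( 2)/2,sqrt(17 )/17,sqrt( 14)/14,exp( - 1 ),pi, sqrt( 13), sqrt( 13), 5, 6, 7, 8,9, 9 ]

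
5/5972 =5/5972 = 0.00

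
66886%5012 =1730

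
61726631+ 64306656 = 126033287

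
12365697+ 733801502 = 746167199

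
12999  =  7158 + 5841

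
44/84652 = 11/21163 = 0.00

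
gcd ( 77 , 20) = 1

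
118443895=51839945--66603950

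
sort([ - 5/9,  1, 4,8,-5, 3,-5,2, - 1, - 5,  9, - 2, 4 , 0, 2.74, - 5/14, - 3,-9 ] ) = [ - 9,-5,  -  5, - 5, -3, - 2, - 1, - 5/9,-5/14,  0, 1,2 , 2.74, 3,4,4,8,9]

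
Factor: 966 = 2^1*3^1 * 7^1 *23^1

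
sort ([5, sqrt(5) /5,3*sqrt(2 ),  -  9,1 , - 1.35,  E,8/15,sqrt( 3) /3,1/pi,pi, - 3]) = [ - 9, - 3, - 1.35, 1/pi  ,  sqrt( 5 ) /5,8/15,sqrt( 3)/3, 1,E, pi,3*sqrt(2),5 ] 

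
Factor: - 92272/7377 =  - 2^4*3^( - 1 )*73^1  *  79^1*2459^ ( - 1)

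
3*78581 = 235743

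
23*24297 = 558831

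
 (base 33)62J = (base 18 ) 127d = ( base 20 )GAJ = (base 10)6619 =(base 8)14733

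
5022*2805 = 14086710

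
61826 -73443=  - 11617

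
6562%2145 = 127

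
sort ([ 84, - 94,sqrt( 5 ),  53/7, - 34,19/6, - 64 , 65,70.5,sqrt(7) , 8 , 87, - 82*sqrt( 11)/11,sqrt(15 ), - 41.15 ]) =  [ - 94, - 64, - 41.15, - 34,-82*sqrt( 11 )/11 , sqrt(5 ) , sqrt( 7),19/6,sqrt( 15), 53/7,8, 65,70.5, 84, 87]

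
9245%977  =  452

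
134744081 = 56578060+78166021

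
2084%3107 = 2084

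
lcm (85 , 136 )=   680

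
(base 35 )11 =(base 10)36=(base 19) 1H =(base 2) 100100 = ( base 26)1a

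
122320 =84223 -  - 38097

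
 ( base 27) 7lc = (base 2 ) 1011000110010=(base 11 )42a6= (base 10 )5682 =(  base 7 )22365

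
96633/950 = 101 + 683/950 = 101.72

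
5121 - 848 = 4273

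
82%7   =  5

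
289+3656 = 3945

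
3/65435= 3/65435= 0.00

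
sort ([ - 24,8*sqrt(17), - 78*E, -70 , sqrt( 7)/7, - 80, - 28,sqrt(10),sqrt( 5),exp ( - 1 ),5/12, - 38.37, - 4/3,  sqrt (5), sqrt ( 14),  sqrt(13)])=[ - 78*E, - 80, - 70, - 38.37,  -  28, - 24, - 4/3,exp( - 1 ),  sqrt(7)/7, 5/12,sqrt( 5),sqrt( 5), sqrt(10) , sqrt(13),sqrt(14), 8*sqrt(17 )]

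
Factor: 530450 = 2^1*5^2 * 103^2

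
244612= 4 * 61153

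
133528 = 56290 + 77238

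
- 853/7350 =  - 1 + 6497/7350=- 0.12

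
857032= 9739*88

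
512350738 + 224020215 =736370953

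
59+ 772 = 831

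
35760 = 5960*6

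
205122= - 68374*( - 3 )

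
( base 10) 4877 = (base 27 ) 6ih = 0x130d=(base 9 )6618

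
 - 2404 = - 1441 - 963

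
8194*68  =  557192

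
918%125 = 43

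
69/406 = 69/406 = 0.17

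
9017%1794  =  47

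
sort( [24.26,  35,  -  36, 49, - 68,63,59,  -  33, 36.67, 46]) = [ - 68, - 36,-33,24.26, 35,  36.67,46,49,59, 63]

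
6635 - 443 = 6192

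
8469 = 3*2823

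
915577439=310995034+604582405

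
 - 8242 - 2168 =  - 10410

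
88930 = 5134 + 83796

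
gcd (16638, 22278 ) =282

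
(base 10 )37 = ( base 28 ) 19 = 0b100101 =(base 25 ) 1C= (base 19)1i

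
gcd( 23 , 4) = 1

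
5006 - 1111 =3895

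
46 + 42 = 88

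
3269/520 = 3269/520 = 6.29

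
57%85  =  57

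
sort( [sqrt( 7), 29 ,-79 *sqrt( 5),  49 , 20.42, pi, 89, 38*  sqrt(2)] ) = [-79*sqrt( 5),sqrt(7), pi, 20.42, 29, 49,38*sqrt( 2 ) , 89] 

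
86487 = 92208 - 5721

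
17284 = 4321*4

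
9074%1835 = 1734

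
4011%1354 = 1303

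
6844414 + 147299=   6991713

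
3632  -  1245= 2387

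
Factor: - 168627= - 3^1 * 56209^1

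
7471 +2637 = 10108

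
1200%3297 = 1200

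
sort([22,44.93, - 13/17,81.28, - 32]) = [ - 32, - 13/17,22,44.93,81.28]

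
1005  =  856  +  149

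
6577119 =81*81199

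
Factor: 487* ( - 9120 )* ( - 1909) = 8478708960 = 2^5*3^1*5^1*19^1*23^1*83^1 * 487^1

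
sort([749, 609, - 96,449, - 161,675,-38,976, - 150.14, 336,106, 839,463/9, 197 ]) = [  -  161, - 150.14, - 96,  -  38,  463/9,106, 197, 336, 449,609,675,  749,839,  976 ]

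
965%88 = 85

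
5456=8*682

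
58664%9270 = 3044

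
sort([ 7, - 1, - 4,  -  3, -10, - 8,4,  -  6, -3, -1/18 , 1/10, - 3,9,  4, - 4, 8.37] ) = [  -  10, - 8, - 6,-4, -4, - 3, - 3 , - 3, - 1,-1/18,1/10,4, 4, 7,8.37 , 9]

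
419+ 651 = 1070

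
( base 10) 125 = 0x7D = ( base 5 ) 1000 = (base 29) 49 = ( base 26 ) 4L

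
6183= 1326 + 4857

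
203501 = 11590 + 191911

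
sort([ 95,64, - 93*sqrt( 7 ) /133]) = [  -  93*sqrt( 7)/133, 64, 95]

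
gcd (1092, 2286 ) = 6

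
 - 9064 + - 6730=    - 15794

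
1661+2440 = 4101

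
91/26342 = 91/26342=0.00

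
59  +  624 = 683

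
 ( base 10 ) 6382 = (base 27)8ka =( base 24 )b1m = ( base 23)C1B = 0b1100011101110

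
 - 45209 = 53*( - 853)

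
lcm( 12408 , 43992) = 483912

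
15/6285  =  1/419 = 0.00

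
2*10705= 21410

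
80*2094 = 167520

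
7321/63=116 + 13/63 =116.21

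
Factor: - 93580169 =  - 23^1*43^1*94621^1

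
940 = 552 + 388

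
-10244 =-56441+46197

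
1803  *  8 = 14424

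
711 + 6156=6867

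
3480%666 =150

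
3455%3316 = 139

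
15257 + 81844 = 97101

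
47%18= 11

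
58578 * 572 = 33506616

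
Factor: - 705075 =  - 3^1*5^2 * 7^1 * 17^1*79^1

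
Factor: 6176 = 2^5*193^1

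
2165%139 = 80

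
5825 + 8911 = 14736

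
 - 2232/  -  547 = 4+44/547=4.08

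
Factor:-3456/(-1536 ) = 2^( - 2)*3^2 = 9/4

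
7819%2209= 1192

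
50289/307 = 50289/307 = 163.81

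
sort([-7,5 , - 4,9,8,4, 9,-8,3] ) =[ -8, - 7, - 4,3,4, 5 , 8,  9,9 ]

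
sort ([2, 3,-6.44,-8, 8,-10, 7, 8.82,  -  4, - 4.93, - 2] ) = [ - 10, - 8 , - 6.44, - 4.93,- 4, - 2, 2, 3, 7,8, 8.82 ] 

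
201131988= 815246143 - 614114155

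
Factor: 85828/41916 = 43/21 = 3^( - 1 )*7^( - 1)*43^1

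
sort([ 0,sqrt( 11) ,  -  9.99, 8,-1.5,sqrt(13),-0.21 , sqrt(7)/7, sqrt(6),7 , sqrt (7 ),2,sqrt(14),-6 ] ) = [ - 9.99 ,-6,-1.5, - 0.21, 0,sqrt (7 )/7,2 , sqrt(6), sqrt(7 ),sqrt( 11),  sqrt(13 ),sqrt (14 ),7, 8 ] 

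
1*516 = 516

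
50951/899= 56 + 607/899 = 56.68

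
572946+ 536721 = 1109667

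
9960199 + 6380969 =16341168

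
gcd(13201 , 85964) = 1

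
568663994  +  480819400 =1049483394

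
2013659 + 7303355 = 9317014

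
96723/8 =12090 +3/8 = 12090.38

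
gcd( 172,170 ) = 2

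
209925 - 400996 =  - 191071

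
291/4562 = 291/4562 = 0.06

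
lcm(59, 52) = 3068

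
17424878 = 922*18899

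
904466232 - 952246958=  - 47780726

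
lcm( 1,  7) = 7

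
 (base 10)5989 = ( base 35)4V4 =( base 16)1765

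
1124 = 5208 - 4084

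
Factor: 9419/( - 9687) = -3^( - 1 )*3229^(  -  1 ) * 9419^1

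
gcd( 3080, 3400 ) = 40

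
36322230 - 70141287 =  - 33819057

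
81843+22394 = 104237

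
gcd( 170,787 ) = 1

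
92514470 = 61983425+30531045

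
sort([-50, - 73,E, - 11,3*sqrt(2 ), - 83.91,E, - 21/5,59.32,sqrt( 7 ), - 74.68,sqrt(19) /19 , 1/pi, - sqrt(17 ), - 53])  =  [ - 83.91, - 74.68,-73, - 53 , - 50,-11 , - 21/5, - sqrt(17), sqrt (19) /19 , 1/pi,sqrt( 7 ) , E , E,3*sqrt( 2 ),59.32]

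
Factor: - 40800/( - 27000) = 2^2*3^( - 2)*5^(  -  1)*17^1 = 68/45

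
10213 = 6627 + 3586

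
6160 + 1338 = 7498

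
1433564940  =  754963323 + 678601617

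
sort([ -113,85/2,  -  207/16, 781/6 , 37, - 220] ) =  [ - 220 ,- 113, - 207/16,37,  85/2,781/6 ] 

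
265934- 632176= - 366242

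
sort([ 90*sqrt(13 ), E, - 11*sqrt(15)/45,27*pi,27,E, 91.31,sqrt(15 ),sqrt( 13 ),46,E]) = [-11*sqrt( 15 )/45,E,E, E,sqrt( 13), sqrt (15 ), 27,46, 27*pi,91.31,90 *sqrt( 13 )]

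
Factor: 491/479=479^( - 1)*  491^1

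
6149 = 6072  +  77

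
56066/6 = 28033/3= 9344.33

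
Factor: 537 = 3^1*179^1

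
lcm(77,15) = 1155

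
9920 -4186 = 5734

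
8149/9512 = 281/328 = 0.86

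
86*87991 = 7567226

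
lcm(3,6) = 6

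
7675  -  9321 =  - 1646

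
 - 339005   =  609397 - 948402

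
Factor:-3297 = -3^1* 7^1*157^1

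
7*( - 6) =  - 42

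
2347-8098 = -5751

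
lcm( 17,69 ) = 1173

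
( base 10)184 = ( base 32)5O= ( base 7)352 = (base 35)59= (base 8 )270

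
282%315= 282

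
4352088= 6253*696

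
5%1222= 5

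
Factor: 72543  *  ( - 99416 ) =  -7211934888 = - 2^3*3^1 *17^2 *43^1*24181^1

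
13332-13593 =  - 261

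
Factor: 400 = 2^4*5^2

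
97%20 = 17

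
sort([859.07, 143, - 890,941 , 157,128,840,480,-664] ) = [-890,  -  664,  128 , 143,157,480,840,859.07, 941] 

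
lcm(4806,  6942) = 62478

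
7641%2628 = 2385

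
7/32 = 7/32 = 0.22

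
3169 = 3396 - 227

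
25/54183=25/54183 = 0.00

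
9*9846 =88614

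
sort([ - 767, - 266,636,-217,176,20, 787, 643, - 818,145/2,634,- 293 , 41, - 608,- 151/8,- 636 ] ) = [ - 818, - 767 , - 636,  -  608, - 293,  -  266, - 217,-151/8,20 , 41, 145/2,176,634,  636,643,787 ] 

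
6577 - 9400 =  - 2823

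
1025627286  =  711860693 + 313766593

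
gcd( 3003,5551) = 91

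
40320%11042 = 7194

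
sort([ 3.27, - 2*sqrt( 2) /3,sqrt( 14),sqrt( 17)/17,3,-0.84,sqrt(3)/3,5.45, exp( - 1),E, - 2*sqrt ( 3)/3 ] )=[ - 2 * sqrt(3)/3, - 2*sqrt( 2) /3, - 0.84,sqrt(17)/17,exp( - 1),sqrt ( 3)/3 , E,3,3.27,sqrt(14),  5.45 ]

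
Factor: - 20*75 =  - 1500 =-2^2*3^1*5^3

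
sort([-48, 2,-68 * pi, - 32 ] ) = [  -  68*pi,-48, - 32,2]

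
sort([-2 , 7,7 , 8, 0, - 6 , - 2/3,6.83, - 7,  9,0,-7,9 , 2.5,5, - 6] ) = [-7, - 7,- 6,-6,-2,-2/3,0,0,2.5,5,  6.83, 7,  7,8,  9, 9] 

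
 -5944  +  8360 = 2416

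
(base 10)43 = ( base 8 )53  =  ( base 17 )29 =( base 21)21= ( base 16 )2B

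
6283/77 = 81  +  46/77 = 81.60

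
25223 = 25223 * 1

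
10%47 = 10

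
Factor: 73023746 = 2^1*36511873^1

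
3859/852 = 3859/852 = 4.53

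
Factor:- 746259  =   - 3^1*248753^1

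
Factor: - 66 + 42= - 2^3*3^1 = - 24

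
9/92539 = 9/92539 = 0.00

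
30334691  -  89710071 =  - 59375380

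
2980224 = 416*7164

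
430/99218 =215/49609 = 0.00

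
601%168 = 97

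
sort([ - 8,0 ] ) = [-8, 0]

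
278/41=278/41 = 6.78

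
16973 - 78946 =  - 61973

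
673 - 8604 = - 7931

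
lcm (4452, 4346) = 182532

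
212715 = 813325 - 600610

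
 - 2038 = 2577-4615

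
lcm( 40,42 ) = 840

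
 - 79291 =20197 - 99488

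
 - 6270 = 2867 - 9137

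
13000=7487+5513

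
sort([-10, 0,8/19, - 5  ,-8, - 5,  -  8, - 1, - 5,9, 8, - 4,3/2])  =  [ - 10 ,- 8, -8,  -  5, - 5, - 5,  -  4, - 1, 0,8/19, 3/2, 8 , 9 ]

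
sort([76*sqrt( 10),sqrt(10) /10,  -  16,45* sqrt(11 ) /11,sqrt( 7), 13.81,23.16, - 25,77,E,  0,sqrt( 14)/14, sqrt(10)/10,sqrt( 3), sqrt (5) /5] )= [ - 25, -16, 0,sqrt (14)/14,sqrt( 10)/10, sqrt( 10) /10,  sqrt( 5)/5, sqrt( 3),sqrt( 7 ),E,45* sqrt( 11 )/11,13.81,23.16,77, 76*sqrt(10 )] 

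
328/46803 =328/46803 = 0.01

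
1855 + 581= 2436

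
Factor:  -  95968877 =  - 47^1*2041891^1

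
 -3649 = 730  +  -4379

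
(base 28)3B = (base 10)95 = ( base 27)3E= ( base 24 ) 3n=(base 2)1011111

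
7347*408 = 2997576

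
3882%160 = 42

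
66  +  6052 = 6118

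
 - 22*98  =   - 2156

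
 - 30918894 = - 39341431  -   - 8422537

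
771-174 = 597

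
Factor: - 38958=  - 2^1*3^1 * 43^1*151^1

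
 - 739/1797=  - 1+1058/1797 = - 0.41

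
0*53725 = 0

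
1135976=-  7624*( - 149) 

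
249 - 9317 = -9068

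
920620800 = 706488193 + 214132607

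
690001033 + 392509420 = 1082510453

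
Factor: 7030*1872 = 13160160 = 2^5*3^2*5^1*13^1*19^1*37^1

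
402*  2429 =976458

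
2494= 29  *86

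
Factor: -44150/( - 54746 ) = 5^2*31^(-1) = 25/31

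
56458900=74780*755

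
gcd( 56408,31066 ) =2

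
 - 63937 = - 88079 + 24142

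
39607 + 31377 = 70984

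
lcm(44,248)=2728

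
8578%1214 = 80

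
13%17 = 13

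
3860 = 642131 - 638271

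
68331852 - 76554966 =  - 8223114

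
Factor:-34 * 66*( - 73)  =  163812 = 2^2*3^1*11^1*17^1 * 73^1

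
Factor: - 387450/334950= - 369/319 = -3^2*  11^( - 1) * 29^( - 1 )*41^1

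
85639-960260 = -874621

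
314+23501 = 23815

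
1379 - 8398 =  -7019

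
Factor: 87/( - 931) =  - 3^1 *7^(-2) * 19^(  -  1 )*29^1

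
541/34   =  15 + 31/34 = 15.91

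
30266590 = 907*33370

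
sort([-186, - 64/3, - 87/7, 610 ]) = [ - 186,-64/3  ,-87/7, 610 ]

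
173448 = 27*6424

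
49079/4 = 49079/4= 12269.75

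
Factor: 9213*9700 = 2^2*3^1*5^2*37^1*83^1*97^1 =89366100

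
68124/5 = 68124/5 = 13624.80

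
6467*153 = 989451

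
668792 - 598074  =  70718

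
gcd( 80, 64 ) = 16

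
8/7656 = 1/957 = 0.00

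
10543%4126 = 2291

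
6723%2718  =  1287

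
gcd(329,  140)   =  7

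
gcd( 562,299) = 1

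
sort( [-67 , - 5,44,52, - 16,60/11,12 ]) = [ - 67,-16, - 5, 60/11,12, 44,52]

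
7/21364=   1/3052 = 0.00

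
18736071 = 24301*771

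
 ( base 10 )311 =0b100110111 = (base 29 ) al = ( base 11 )263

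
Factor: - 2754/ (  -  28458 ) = 3/31 = 3^1*31^( - 1)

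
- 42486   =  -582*73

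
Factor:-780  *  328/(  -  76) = 2^3*3^1*5^1*13^1 * 19^( - 1 )*41^1 = 63960/19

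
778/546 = 389/273 = 1.42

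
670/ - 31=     -  22 + 12/31=- 21.61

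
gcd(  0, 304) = 304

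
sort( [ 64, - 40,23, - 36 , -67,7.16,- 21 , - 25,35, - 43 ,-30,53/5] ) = [-67, - 43, - 40, - 36,-30, - 25, - 21, 7.16, 53/5,23,35 , 64 ]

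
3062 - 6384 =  - 3322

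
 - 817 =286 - 1103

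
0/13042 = 0 =0.00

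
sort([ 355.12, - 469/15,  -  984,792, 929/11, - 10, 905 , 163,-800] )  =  [-984,-800,-469/15, - 10, 929/11, 163,355.12,  792,905]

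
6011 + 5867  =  11878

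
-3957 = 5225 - 9182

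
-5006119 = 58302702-63308821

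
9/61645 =9/61645 = 0.00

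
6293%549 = 254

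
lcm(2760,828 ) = 8280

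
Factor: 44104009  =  107^1*412187^1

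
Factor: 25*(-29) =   -  5^2*29^1 = - 725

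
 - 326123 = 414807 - 740930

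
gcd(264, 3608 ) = 88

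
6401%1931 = 608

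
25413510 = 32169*790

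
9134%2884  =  482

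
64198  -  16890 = 47308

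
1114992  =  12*92916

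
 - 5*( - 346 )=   1730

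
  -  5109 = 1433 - 6542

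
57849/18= 19283/6=3213.83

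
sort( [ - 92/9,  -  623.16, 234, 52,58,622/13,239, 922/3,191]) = [  -  623.16, - 92/9,622/13,52  ,  58,191, 234, 239,  922/3 ]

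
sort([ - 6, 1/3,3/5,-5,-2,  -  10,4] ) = [-10 , - 6, - 5, - 2 , 1/3 , 3/5,4]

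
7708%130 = 38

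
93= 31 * 3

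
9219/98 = 1317/14= 94.07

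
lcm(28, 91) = 364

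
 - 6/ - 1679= 6/1679 = 0.00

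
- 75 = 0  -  75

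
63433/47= 63433/47 = 1349.64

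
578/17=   34  =  34.00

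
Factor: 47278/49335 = 2^1 *3^( - 1)*5^ ( -1 ) * 7^1 * 13^ (-1)*23^(-1)*307^1 =4298/4485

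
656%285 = 86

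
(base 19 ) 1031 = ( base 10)6917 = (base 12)4005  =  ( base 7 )26111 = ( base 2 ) 1101100000101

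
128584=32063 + 96521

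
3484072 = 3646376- 162304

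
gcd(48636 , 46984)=28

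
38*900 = 34200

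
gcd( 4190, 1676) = 838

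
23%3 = 2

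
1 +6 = 7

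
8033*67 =538211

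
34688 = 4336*8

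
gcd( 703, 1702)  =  37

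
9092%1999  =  1096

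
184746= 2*92373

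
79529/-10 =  - 7953 + 1/10 = - 7952.90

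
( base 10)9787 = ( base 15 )2D77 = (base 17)1gec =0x263B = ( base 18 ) 1c3d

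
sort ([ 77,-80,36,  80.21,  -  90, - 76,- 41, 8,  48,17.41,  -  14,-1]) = [ - 90, - 80 , - 76,-41, -14,-1, 8,  17.41, 36, 48,  77, 80.21] 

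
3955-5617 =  - 1662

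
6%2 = 0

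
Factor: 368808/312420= 242/205 = 2^1*5^( - 1)*11^2*41^( - 1)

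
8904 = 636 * 14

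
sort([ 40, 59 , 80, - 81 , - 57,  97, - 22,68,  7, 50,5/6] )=[ - 81, - 57, - 22, 5/6, 7, 40 , 50, 59,68,80,97]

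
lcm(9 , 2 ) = 18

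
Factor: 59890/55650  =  113/105 = 3^( - 1 )*5^( - 1 )*7^( -1)*113^1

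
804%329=146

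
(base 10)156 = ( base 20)7G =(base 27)5l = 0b10011100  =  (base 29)5b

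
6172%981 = 286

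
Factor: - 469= - 7^1*67^1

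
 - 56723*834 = - 47306982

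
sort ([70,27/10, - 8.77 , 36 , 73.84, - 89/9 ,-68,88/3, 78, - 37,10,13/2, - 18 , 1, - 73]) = [ - 73, - 68, - 37, - 18 , - 89/9, - 8.77, 1,27/10, 13/2, 10,88/3 , 36,70, 73.84, 78 ] 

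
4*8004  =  32016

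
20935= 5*4187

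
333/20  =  333/20 = 16.65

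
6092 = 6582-490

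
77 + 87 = 164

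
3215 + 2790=6005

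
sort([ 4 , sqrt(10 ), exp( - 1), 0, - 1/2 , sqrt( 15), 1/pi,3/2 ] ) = [ - 1/2,  0 , 1/pi,exp( - 1), 3/2 , sqrt( 10 ), sqrt( 15), 4]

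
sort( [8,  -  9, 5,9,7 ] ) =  [- 9, 5, 7, 8, 9]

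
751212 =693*1084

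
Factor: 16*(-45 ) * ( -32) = 2^9*3^2 * 5^1 = 23040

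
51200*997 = 51046400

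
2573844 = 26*98994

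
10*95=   950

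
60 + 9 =69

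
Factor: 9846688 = 2^5 * 47^1 * 6547^1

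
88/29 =88/29 = 3.03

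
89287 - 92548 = -3261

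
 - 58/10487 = - 58/10487 =- 0.01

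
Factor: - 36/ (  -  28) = 3^2*7^( - 1 )  =  9/7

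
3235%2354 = 881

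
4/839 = 4/839 = 0.00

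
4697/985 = 4 + 757/985 = 4.77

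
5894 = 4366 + 1528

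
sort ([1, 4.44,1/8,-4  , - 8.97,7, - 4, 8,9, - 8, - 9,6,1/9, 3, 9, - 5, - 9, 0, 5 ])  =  [ - 9, - 9,-8.97, - 8, - 5, - 4, - 4,0,1/9,  1/8,1,3,  4.44,  5,6, 7, 8, 9,9 ]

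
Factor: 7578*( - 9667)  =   - 73256526= -2^1 * 3^2*7^1*421^1 *1381^1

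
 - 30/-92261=30/92261=0.00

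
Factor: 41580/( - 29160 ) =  - 77/54 = - 2^( - 1)*3^( - 3)*7^1*11^1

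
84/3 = 28 =28.00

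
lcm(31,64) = 1984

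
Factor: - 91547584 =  - 2^6 * 17^1*84143^1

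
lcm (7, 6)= 42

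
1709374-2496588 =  - 787214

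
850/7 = 850/7 = 121.43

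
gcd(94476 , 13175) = 1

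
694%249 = 196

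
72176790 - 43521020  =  28655770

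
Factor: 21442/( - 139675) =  - 142/925=- 2^1*5^( - 2) * 37^(  -  1 )*71^1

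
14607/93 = 157 + 2/31 = 157.06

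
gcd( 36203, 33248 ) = 1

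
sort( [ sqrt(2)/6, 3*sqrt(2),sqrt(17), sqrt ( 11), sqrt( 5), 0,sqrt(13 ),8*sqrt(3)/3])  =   [ 0, sqrt( 2)/6,sqrt(5 ),sqrt( 11), sqrt (13 ) , sqrt( 17), 3*sqrt( 2),8*sqrt( 3 )/3]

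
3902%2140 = 1762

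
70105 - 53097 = 17008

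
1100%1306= 1100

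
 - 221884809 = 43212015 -265096824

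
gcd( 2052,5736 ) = 12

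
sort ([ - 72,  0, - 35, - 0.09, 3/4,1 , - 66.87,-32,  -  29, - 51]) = [ - 72, - 66.87, - 51,-35, - 32, - 29,-0.09,0,3/4, 1]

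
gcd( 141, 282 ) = 141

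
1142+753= 1895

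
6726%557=42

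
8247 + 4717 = 12964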